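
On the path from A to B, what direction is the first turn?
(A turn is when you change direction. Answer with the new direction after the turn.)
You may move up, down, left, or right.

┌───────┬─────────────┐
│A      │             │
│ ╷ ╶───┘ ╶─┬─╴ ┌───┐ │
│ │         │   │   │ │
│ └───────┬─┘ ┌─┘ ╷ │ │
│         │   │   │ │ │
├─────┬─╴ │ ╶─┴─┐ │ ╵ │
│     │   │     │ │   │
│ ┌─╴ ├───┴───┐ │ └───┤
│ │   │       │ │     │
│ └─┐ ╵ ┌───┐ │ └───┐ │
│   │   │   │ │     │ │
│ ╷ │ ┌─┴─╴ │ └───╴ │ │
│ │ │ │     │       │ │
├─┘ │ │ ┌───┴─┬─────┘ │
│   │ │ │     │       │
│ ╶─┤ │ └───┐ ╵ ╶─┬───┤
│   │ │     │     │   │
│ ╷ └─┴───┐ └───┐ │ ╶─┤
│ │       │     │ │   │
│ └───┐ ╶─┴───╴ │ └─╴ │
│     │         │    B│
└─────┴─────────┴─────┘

Directions: right, down, right, right, right, up, right, right, right, right, right, right, down, down, down, left, up, up, left, down, down, down, right, right, down, down, down, left, left, left, down, right, down, down, right, right
First turn direction: down

Solution:

┌───────┬─────────────┐
│A ↓    │↱ → → → → → ↓│
│ ╷ ╶───┘ ╶─┬─╴ ┌───┐ │
│ │↳ → → ↑  │   │↓ ↰│↓│
│ └───────┬─┘ ┌─┘ ╷ │ │
│         │   │  ↓│↑│↓│
├─────┬─╴ │ ╶─┴─┐ │ ╵ │
│     │   │     │↓│↑ ↲│
│ ┌─╴ ├───┴───┐ │ └───┤
│ │   │       │ │↳ → ↓│
│ └─┐ ╵ ┌───┐ │ └───┐ │
│   │   │   │ │     │↓│
│ ╷ │ ┌─┴─╴ │ └───╴ │ │
│ │ │ │     │       │↓│
├─┘ │ │ ┌───┴─┬─────┘ │
│   │ │ │     │↓ ← ← ↲│
│ ╶─┤ │ └───┐ ╵ ╶─┬───┤
│   │ │     │  ↳ ↓│   │
│ ╷ └─┴───┐ └───┐ │ ╶─┤
│ │       │     │↓│   │
│ └───┐ ╶─┴───╴ │ └─╴ │
│     │         │↳ → B│
└─────┴─────────┴─────┘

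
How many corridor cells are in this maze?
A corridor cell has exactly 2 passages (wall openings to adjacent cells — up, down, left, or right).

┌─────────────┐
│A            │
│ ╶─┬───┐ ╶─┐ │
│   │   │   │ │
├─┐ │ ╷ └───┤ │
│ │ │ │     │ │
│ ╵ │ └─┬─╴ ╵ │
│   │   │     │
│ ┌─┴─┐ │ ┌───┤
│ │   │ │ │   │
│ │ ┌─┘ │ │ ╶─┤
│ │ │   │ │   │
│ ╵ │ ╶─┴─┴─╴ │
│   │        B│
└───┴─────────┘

Counting cells with exactly 2 passages:
Total corridor cells: 41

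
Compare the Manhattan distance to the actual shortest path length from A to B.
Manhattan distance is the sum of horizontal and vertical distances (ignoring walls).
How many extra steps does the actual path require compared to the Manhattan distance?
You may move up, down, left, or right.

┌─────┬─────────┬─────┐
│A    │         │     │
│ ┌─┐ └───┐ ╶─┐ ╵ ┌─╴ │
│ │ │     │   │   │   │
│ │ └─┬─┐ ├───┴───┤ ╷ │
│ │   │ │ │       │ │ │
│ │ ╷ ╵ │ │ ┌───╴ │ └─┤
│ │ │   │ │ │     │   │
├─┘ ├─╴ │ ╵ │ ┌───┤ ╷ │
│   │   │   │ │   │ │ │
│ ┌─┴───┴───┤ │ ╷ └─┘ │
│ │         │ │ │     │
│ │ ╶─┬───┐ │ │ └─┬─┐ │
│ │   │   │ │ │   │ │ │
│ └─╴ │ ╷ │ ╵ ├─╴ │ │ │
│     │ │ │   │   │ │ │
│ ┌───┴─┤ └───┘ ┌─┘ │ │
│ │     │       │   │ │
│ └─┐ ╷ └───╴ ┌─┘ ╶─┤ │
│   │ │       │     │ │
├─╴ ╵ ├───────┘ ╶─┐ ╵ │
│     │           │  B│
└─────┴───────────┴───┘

Manhattan distance: |10 - 0| + |10 - 0| = 20
Actual path length: 62
Extra steps: 62 - 20 = 42

Solution:

┌─────┬─────────┬─────┐
│A → ↓│         │     │
│ ┌─┐ └───┐ ╶─┐ ╵ ┌─╴ │
│ │ │↳ → ↓│   │   │   │
│ │ └─┬─┐ ├───┴───┤ ╷ │
│ │   │ │↓│↱ → → ↓│ │ │
│ │ ╷ ╵ │ │ ┌───╴ │ └─┤
│ │ │   │↓│↑│↓ ← ↲│   │
├─┘ ├─╴ │ ╵ │ ┌───┤ ╷ │
│   │   │↳ ↑│↓│↱ ↓│ │ │
│ ┌─┴───┴───┤ │ ╷ └─┘ │
│ │↓ ← ← ← ↰│↓│↑│↳ → ↓│
│ │ ╶─┬───┐ │ │ └─┬─┐ │
│ │↳ ↓│   │↑│↓│↑ ↰│ │↓│
│ └─╴ │ ╷ │ ╵ ├─╴ │ │ │
│↓ ← ↲│ │ │↑ ↲│↱ ↑│ │↓│
│ ┌───┴─┤ └───┘ ┌─┘ │ │
│↓│  ↱ ↓│    ↱ ↑│   │↓│
│ └─┐ ╷ └───╴ ┌─┘ ╶─┤ │
│↳ ↓│↑│↳ → → ↑│     │↓│
├─╴ ╵ ├───────┘ ╶─┐ ╵ │
│  ↳ ↑│           │  B│
└─────┴───────────┴───┘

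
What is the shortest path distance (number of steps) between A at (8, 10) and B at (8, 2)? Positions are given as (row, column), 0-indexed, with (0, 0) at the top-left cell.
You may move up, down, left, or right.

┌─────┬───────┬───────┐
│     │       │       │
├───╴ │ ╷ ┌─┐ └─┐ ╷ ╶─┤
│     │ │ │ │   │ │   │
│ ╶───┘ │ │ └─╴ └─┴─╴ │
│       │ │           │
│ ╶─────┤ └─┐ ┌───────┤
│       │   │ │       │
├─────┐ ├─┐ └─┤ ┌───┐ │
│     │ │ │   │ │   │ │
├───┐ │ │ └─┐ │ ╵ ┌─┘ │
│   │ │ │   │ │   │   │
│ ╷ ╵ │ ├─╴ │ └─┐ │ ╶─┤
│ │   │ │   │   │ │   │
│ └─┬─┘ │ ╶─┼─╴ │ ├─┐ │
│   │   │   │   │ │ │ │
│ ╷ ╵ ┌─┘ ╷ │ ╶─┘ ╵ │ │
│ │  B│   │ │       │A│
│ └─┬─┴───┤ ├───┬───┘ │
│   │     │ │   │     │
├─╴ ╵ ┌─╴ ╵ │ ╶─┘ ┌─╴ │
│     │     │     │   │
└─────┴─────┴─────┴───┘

Finding path from (8, 10) to (8, 2):
Path: (8,10) → (7,10) → (6,10) → (6,9) → (5,9) → (5,10) → (4,10) → (3,10) → (3,9) → (3,8) → (3,7) → (4,7) → (5,7) → (5,8) → (6,8) → (7,8) → (8,8) → (8,7) → (8,6) → (7,6) → (7,7) → (6,7) → (6,6) → (5,6) → (4,6) → (4,5) → (3,5) → (3,4) → (2,4) → (1,4) → (0,4) → (0,3) → (1,3) → (2,3) → (2,2) → (2,1) → (2,0) → (3,0) → (3,1) → (3,2) → (3,3) → (4,3) → (5,3) → (6,3) → (7,3) → (7,2) → (8,2)
Distance: 46 steps

Solution:

┌─────┬───────┬───────┐
│     │↓ ↰    │       │
├───╴ │ ╷ ┌─┐ └─┐ ╷ ╶─┤
│     │↓│↑│ │   │ │   │
│ ╶───┘ │ │ └─╴ └─┴─╴ │
│↓ ← ← ↲│↑│           │
│ ╶─────┤ └─┐ ┌───────┤
│↳ → → ↓│↑ ↰│ │↓ ← ← ↰│
├─────┐ ├─┐ └─┤ ┌───┐ │
│     │↓│ │↑ ↰│↓│   │↑│
├───┐ │ │ └─┐ │ ╵ ┌─┘ │
│   │ │↓│   │↑│↳ ↓│↱ ↑│
│ ╷ ╵ │ ├─╴ │ └─┐ │ ╶─┤
│ │   │↓│   │↑ ↰│↓│↑ ↰│
│ └─┬─┘ │ ╶─┼─╴ │ ├─┐ │
│   │↓ ↲│   │↱ ↑│↓│ │↑│
│ ╷ ╵ ┌─┘ ╷ │ ╶─┘ ╵ │ │
│ │  B│   │ │↑ ← ↲  │A│
│ └─┬─┴───┤ ├───┬───┘ │
│   │     │ │   │     │
├─╴ ╵ ┌─╴ ╵ │ ╶─┘ ┌─╴ │
│     │     │     │   │
└─────┴─────┴─────┴───┘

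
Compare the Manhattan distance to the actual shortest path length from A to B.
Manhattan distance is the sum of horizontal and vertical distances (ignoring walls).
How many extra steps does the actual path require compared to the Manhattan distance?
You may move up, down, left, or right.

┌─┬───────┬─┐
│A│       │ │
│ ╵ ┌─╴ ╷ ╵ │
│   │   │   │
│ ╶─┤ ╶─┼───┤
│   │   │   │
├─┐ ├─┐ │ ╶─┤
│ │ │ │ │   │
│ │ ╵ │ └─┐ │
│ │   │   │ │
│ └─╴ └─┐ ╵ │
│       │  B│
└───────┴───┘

Manhattan distance: |5 - 0| + |5 - 0| = 10
Actual path length: 14
Extra steps: 14 - 10 = 4

Solution:

┌─┬───────┬─┐
│A│↱ → ↓  │ │
│ ╵ ┌─╴ ╷ ╵ │
│↳ ↑│↓ ↲│   │
│ ╶─┤ ╶─┼───┤
│   │↳ ↓│   │
├─┐ ├─┐ │ ╶─┤
│ │ │ │↓│   │
│ │ ╵ │ └─┐ │
│ │   │↳ ↓│ │
│ └─╴ └─┐ ╵ │
│       │↳ B│
└───────┴───┘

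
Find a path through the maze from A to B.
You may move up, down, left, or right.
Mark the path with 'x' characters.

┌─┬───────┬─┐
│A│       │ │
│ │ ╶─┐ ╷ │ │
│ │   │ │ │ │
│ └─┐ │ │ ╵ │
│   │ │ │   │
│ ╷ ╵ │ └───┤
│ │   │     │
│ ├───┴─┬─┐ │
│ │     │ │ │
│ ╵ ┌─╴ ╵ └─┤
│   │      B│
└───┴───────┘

Finding the shortest path through the maze:
Path length: 12 steps
Directions: down → down → down → down → down → right → up → right → right → down → right → right

Solution:

┌─┬───────┬─┐
│A│       │ │
│ │ ╶─┐ ╷ │ │
│x│   │ │ │ │
│ └─┐ │ │ ╵ │
│x  │ │ │   │
│ ╷ ╵ │ └───┤
│x│   │     │
│ ├───┴─┬─┐ │
│x│x x x│ │ │
│ ╵ ┌─╴ ╵ └─┤
│x x│  x x B│
└───┴───────┘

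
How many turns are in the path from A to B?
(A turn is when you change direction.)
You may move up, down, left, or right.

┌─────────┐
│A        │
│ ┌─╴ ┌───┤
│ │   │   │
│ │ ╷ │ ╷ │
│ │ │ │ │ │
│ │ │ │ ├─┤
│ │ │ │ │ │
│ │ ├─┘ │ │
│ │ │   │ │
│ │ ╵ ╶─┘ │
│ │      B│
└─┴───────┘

Directions: right, right, down, left, down, down, down, down, right, right, right
Number of turns: 4

Solution:

┌─────────┐
│A → ↓    │
│ ┌─╴ ┌───┤
│ │↓ ↲│   │
│ │ ╷ │ ╷ │
│ │↓│ │ │ │
│ │ │ │ ├─┤
│ │↓│ │ │ │
│ │ ├─┘ │ │
│ │↓│   │ │
│ │ ╵ ╶─┘ │
│ │↳ → → B│
└─┴───────┘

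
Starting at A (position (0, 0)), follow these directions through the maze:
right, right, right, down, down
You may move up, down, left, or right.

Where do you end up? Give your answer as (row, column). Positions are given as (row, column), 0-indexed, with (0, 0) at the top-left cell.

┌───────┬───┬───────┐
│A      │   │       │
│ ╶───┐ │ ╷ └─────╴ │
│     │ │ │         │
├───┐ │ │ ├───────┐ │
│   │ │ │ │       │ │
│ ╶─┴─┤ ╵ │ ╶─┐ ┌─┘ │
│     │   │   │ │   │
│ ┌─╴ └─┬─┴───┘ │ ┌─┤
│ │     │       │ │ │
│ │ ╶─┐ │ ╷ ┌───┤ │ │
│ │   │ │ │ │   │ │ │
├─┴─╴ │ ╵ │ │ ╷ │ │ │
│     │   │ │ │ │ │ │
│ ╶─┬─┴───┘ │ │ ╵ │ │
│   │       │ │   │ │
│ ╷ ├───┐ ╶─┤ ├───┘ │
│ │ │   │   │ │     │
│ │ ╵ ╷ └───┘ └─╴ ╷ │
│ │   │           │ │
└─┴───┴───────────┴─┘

Following directions step by step:
Start: (0, 0)
  right: (0, 0) → (0, 1)
  right: (0, 1) → (0, 2)
  right: (0, 2) → (0, 3)
  down: (0, 3) → (1, 3)
  down: (1, 3) → (2, 3)
Final position: (2, 3)

Path taken:

┌───────┬───┬───────┐
│A → → ↓│   │       │
│ ╶───┐ │ ╷ └─────╴ │
│     │↓│ │         │
├───┐ │ │ ├───────┐ │
│   │ │B│ │       │ │
│ ╶─┴─┤ ╵ │ ╶─┐ ┌─┘ │
│     │   │   │ │   │
│ ┌─╴ └─┬─┴───┘ │ ┌─┤
│ │     │       │ │ │
│ │ ╶─┐ │ ╷ ┌───┤ │ │
│ │   │ │ │ │   │ │ │
├─┴─╴ │ ╵ │ │ ╷ │ │ │
│     │   │ │ │ │ │ │
│ ╶─┬─┴───┘ │ │ ╵ │ │
│   │       │ │   │ │
│ ╷ ├───┐ ╶─┤ ├───┘ │
│ │ │   │   │ │     │
│ │ ╵ ╷ └───┘ └─╴ ╷ │
│ │   │           │ │
└─┴───┴───────────┴─┘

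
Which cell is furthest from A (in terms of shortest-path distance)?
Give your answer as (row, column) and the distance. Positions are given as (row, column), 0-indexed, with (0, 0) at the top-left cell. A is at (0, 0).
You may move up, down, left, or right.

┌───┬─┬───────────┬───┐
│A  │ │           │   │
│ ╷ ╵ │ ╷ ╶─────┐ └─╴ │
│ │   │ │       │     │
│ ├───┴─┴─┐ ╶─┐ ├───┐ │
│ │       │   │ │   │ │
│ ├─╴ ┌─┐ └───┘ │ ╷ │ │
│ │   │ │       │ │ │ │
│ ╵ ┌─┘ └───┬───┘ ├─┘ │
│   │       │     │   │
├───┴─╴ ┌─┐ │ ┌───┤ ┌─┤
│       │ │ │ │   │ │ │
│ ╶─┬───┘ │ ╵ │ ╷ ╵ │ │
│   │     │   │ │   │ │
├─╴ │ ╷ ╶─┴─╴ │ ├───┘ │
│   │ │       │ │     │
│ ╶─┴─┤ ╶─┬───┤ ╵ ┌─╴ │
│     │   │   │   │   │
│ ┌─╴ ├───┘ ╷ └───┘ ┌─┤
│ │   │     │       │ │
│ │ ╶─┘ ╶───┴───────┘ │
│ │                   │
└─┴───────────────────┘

Computing BFS distances from A to all cells:
Furthest cell: (3, 9)
Distance: 84 steps

Path from A to the furthest cell:

┌───┬─┬───────────┬───┐
│A  │ │  ↱ → → → ↓│   │
│ ╷ ╵ │ ╷ ╶─────┐ └─╴ │
│↓│   │ │↑ ← ← ↰│↳ → ↓│
│ ├───┴─┴─┐ ╶─┐ ├───┐ │
│↓│  ↱ → ↓│   │↑│↱ ↓│↓│
│ ├─╴ ┌─┐ └───┘ │ ╷ │ │
│↓│↱ ↑│ │↳ → → ↑│↑│B│↓│
│ ╵ ┌─┘ └───┬───┘ ├─┘ │
│↳ ↑│  ↱ → ↓│↱ → ↑│↓ ↲│
├───┴─╴ ┌─┐ │ ┌───┤ ┌─┤
│↱ → → ↑│ │↓│↑│↓ ↰│↓│ │
│ ╶─┬───┘ │ ╵ │ ╷ ╵ │ │
│↑ ↰│     │↳ ↑│↓│↑ ↲│ │
├─╴ │ ╷ ╶─┴─╴ │ ├───┘ │
│↱ ↑│ │       │↓│↱ → ↓│
│ ╶─┴─┤ ╶─┬───┤ ╵ ┌─╴ │
│↑ ← ↰│   │↓ ↰│↳ ↑│↓ ↲│
│ ┌─╴ ├───┘ ╷ └───┘ ┌─┤
│ │↱ ↑│↓ ← ↲│↑ ← ← ↲│ │
│ │ ╶─┘ ╶───┴───────┘ │
│ │↑ ← ↲              │
└─┴───────────────────┘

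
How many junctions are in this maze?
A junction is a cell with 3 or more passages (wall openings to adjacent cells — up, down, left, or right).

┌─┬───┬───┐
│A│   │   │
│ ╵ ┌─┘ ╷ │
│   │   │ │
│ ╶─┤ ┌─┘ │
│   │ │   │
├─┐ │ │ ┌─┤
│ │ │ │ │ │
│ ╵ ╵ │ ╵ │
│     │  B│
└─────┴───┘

Checking each cell for number of passages:

Junctions found (3+ passages):
  (1, 0): 3 passages
  (4, 1): 3 passages
Total junctions: 2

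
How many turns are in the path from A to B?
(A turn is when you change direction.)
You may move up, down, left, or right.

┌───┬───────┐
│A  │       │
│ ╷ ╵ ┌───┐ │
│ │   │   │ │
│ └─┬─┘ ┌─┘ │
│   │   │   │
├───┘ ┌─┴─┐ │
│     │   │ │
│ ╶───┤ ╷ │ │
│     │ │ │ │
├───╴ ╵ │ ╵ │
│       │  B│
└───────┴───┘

Directions: right, down, right, up, right, right, right, down, down, down, down, down
Number of turns: 5

Solution:

┌───┬───────┐
│A ↓│↱ → → ↓│
│ ╷ ╵ ┌───┐ │
│ │↳ ↑│   │↓│
│ └─┬─┘ ┌─┘ │
│   │   │  ↓│
├───┘ ┌─┴─┐ │
│     │   │↓│
│ ╶───┤ ╷ │ │
│     │ │ │↓│
├───╴ ╵ │ ╵ │
│       │  B│
└───────┴───┘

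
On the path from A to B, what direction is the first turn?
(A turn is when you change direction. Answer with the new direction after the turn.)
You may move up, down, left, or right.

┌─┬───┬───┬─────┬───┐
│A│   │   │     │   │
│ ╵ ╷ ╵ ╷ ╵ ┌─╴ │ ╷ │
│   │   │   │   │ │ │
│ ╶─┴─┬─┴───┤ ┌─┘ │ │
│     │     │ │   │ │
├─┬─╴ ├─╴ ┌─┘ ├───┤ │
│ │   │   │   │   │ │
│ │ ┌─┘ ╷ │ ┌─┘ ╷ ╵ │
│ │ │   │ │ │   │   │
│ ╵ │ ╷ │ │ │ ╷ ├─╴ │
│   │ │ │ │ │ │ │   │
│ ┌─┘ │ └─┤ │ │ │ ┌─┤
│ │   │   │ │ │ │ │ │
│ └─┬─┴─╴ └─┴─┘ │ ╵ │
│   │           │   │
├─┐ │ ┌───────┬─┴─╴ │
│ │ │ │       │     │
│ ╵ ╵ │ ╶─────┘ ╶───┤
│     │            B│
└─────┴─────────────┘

Directions: down, down, right, right, down, left, down, down, left, down, down, right, down, down, right, up, up, right, right, right, right, right, up, up, up, up, right, down, right, down, left, down, down, right, down, left, left, down, right, right
First turn direction: right

Solution:

┌─┬───┬───┬─────┬───┐
│A│   │   │     │   │
│ ╵ ╷ ╵ ╷ ╵ ┌─╴ │ ╷ │
│↓  │   │   │   │ │ │
│ ╶─┴─┬─┴───┤ ┌─┘ │ │
│↳ → ↓│     │ │   │ │
├─┬─╴ ├─╴ ┌─┘ ├───┤ │
│ │↓ ↲│   │   │↱ ↓│ │
│ │ ┌─┘ ╷ │ ┌─┘ ╷ ╵ │
│ │↓│   │ │ │  ↑│↳ ↓│
│ ╵ │ ╷ │ │ │ ╷ ├─╴ │
│↓ ↲│ │ │ │ │ │↑│↓ ↲│
│ ┌─┘ │ └─┤ │ │ │ ┌─┤
│↓│   │   │ │ │↑│↓│ │
│ └─┬─┴─╴ └─┴─┘ │ ╵ │
│↳ ↓│↱ → → → → ↑│↳ ↓│
├─┐ │ ┌───────┬─┴─╴ │
│ │↓│↑│       │↓ ← ↲│
│ ╵ ╵ │ ╶─────┘ ╶───┤
│  ↳ ↑│        ↳ → B│
└─────┴─────────────┘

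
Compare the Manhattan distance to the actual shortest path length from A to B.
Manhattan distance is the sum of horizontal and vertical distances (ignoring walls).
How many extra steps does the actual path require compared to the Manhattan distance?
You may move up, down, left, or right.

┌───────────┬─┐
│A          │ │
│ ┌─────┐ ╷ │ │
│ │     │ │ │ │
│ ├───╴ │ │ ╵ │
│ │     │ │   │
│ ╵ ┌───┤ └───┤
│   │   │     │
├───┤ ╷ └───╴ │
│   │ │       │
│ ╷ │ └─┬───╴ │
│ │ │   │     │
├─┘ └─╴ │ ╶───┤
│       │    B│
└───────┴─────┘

Manhattan distance: |6 - 0| + |6 - 0| = 12
Actual path length: 16
Extra steps: 16 - 12 = 4

Solution:

┌───────────┬─┐
│A → → → ↓  │ │
│ ┌─────┐ ╷ │ │
│ │     │↓│ │ │
│ ├───╴ │ │ ╵ │
│ │     │↓│   │
│ ╵ ┌───┤ └───┤
│   │   │↳ → ↓│
├───┤ ╷ └───╴ │
│   │ │      ↓│
│ ╷ │ └─┬───╴ │
│ │ │   │↓ ← ↲│
├─┘ └─╴ │ ╶───┤
│       │↳ → B│
└───────┴─────┘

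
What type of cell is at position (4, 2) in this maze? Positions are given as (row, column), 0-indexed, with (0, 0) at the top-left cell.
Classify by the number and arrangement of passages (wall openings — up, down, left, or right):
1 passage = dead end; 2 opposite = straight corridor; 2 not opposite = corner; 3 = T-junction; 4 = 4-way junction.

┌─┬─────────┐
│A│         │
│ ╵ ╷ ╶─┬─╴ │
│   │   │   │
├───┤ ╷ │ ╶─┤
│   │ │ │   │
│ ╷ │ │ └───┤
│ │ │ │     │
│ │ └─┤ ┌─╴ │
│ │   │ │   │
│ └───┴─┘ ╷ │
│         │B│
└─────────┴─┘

Checking cell at (4, 2):
Number of passages: 1
Cell type: dead end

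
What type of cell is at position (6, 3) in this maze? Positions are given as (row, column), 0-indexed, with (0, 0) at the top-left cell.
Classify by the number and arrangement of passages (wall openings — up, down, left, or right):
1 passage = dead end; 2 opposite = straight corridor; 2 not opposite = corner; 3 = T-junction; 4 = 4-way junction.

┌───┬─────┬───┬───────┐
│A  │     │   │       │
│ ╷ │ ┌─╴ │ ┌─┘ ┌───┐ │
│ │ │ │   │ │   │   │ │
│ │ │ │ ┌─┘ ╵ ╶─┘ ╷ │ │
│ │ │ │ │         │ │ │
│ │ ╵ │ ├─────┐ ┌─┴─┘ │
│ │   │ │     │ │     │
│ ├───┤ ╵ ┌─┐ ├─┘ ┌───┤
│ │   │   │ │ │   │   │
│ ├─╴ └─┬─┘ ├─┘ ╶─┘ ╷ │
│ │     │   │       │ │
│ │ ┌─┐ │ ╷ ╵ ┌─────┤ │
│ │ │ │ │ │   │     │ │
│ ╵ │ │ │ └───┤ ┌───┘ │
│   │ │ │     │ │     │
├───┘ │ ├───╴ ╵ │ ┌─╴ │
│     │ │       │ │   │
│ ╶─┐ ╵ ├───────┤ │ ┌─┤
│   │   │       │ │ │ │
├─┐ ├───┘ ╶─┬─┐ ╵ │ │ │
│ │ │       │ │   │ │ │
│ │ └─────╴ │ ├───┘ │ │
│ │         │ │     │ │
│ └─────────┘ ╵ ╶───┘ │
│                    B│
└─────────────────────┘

Checking cell at (6, 3):
Number of passages: 2
Cell type: straight corridor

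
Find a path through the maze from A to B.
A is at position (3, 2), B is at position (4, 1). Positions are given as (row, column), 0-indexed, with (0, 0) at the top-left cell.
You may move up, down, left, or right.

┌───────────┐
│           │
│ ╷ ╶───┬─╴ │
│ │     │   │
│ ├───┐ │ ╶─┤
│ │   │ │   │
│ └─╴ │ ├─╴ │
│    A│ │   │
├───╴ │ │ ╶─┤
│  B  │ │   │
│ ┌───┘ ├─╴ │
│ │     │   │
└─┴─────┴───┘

Finding the shortest path from (3, 2) to (4, 1):
Path length: 2 steps
Directions: down → left

Solution:

┌───────────┐
│           │
│ ╷ ╶───┬─╴ │
│ │     │   │
│ ├───┐ │ ╶─┤
│ │   │ │   │
│ └─╴ │ ├─╴ │
│    A│ │   │
├───╴ │ │ ╶─┤
│  B ↲│ │   │
│ ┌───┘ ├─╴ │
│ │     │   │
└─┴─────┴───┘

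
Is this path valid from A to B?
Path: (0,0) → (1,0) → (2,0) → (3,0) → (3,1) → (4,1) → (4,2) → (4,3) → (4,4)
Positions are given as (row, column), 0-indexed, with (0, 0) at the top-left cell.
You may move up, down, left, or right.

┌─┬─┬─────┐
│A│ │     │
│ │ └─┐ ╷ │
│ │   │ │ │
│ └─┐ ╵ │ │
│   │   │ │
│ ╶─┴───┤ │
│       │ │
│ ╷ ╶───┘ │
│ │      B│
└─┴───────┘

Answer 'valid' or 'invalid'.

Checking path validity:
Result: All consecutive moves are passable.

valid

Correct solution:

┌─┬─┬─────┐
│A│ │     │
│ │ └─┐ ╷ │
│↓│   │ │ │
│ └─┐ ╵ │ │
│↓  │   │ │
│ ╶─┴───┤ │
│↳ ↓    │ │
│ ╷ ╶───┘ │
│ │↳ → → B│
└─┴───────┘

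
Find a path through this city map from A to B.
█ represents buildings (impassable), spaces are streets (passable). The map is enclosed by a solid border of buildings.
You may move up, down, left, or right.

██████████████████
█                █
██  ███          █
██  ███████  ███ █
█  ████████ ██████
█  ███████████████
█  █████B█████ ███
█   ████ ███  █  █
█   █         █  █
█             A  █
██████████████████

Finding the shortest path from A to B:
Movement: cardinal only
Path length: 9 steps
Directions: left → up → left → left → left → left → left → up → up

Solution:

██████████████████
█                █
██  ███          █
██  ███████  ███ █
█  ████████ ██████
█  ███████████████
█  █████B█████ ███
█   ████↑███  █  █
█   █   ↑←←←←↰█  █
█            ↑A  █
██████████████████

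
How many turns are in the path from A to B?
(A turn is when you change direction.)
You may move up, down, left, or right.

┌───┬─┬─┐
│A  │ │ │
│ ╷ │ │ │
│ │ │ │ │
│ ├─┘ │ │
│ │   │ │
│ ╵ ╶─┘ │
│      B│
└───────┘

Directions: down, down, down, right, right, right
Number of turns: 1

Solution:

┌───┬─┬─┐
│A  │ │ │
│ ╷ │ │ │
│↓│ │ │ │
│ ├─┘ │ │
│↓│   │ │
│ ╵ ╶─┘ │
│↳ → → B│
└───────┘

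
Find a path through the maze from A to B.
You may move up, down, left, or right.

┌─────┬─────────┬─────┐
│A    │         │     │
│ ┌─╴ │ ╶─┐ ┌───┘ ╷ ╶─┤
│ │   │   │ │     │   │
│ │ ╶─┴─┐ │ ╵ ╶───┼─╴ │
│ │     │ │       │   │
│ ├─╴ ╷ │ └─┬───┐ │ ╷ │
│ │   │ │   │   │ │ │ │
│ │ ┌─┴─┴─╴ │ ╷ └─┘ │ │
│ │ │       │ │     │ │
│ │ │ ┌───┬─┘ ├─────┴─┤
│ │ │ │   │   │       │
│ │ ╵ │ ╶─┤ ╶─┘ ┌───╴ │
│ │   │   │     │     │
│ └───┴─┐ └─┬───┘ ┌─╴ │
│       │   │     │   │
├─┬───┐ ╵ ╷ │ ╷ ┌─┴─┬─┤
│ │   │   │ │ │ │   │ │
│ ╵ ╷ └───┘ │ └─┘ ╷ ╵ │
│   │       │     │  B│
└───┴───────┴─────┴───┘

Finding the shortest path through the maze:
Path length: 67 steps
Directions: right → right → down → left → down → right → down → left → down → down → down → right → up → up → right → right → right → up → left → up → up → left → up → right → right → down → down → right → up → right → right → up → right → down → right → down → left → down → down → left → left → up → left → down → down → left → down → right → right → up → right → right → right → down → left → left → down → left → left → down → down → right → right → up → right → down → right

Solution:

┌─────┬─────────┬─────┐
│A → ↓│↱ → ↓    │↱ ↓  │
│ ┌─╴ │ ╶─┐ ┌───┘ ╷ ╶─┤
│ │↓ ↲│↑ ↰│↓│↱ → ↑│↳ ↓│
│ │ ╶─┴─┐ │ ╵ ╶───┼─╴ │
│ │↳ ↓  │↑│↳ ↑    │↓ ↲│
│ ├─╴ ╷ │ └─┬───┐ │ ╷ │
│ │↓ ↲│ │↑ ↰│↓ ↰│ │↓│ │
│ │ ┌─┴─┴─╴ │ ╷ └─┘ │ │
│ │↓│↱ → → ↑│↓│↑ ← ↲│ │
│ │ │ ┌───┬─┘ ├─────┴─┤
│ │↓│↑│   │↓ ↲│↱ → → ↓│
│ │ ╵ │ ╶─┤ ╶─┘ ┌───╴ │
│ │↳ ↑│   │↳ → ↑│↓ ← ↲│
│ └───┴─┐ └─┬───┘ ┌─╴ │
│       │   │↓ ← ↲│   │
├─┬───┐ ╵ ╷ │ ╷ ┌─┴─┬─┤
│ │   │   │ │↓│ │↱ ↓│ │
│ ╵ ╷ └───┘ │ └─┘ ╷ ╵ │
│   │       │↳ → ↑│↳ B│
└───┴───────┴─────┴───┘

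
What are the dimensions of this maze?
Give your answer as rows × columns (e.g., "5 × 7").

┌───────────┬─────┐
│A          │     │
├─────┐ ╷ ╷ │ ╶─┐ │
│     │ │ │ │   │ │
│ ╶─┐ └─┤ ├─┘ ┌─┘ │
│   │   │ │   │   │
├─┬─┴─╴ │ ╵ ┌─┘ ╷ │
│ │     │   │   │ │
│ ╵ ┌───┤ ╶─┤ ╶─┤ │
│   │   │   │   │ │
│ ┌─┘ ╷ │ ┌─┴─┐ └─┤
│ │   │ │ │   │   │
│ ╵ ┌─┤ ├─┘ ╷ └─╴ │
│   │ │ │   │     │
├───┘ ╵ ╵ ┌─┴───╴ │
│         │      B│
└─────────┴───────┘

Counting the maze dimensions:
Rows (vertical): 8
Columns (horizontal): 9
Dimensions: 8 × 9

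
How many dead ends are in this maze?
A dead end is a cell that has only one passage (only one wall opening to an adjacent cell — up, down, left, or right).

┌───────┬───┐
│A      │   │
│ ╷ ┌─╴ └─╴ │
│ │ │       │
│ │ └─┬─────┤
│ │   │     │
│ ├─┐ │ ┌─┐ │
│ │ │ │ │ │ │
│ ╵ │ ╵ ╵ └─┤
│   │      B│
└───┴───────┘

Checking each cell for number of passages:

Dead ends found at positions:
  (0, 4)
  (1, 2)
  (3, 1)
  (3, 4)
  (3, 5)
  (4, 5)
Total dead ends: 6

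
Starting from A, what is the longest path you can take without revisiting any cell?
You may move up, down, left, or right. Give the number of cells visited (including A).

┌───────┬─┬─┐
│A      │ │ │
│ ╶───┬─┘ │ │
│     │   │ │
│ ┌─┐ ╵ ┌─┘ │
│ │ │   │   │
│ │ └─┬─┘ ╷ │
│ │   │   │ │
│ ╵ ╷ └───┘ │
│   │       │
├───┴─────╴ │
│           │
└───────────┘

Finding longest simple path using DFS:
Start: (0, 0)
Longest path visits 18 cells
Path: A → down → down → down → down → right → up → right → down → right → right → right → down → left → left → left → left → left

Solution:

┌───────┬─┬─┐
│A      │ │ │
│ ╶───┬─┘ │ │
│↓    │   │ │
│ ┌─┐ ╵ ┌─┘ │
│↓│ │   │   │
│ │ └─┬─┘ ╷ │
│↓│↱ ↓│   │ │
│ ╵ ╷ └───┘ │
│↳ ↑│↳ → → ↓│
├───┴─────╴ │
│B ← ← ← ← ↲│
└───────────┘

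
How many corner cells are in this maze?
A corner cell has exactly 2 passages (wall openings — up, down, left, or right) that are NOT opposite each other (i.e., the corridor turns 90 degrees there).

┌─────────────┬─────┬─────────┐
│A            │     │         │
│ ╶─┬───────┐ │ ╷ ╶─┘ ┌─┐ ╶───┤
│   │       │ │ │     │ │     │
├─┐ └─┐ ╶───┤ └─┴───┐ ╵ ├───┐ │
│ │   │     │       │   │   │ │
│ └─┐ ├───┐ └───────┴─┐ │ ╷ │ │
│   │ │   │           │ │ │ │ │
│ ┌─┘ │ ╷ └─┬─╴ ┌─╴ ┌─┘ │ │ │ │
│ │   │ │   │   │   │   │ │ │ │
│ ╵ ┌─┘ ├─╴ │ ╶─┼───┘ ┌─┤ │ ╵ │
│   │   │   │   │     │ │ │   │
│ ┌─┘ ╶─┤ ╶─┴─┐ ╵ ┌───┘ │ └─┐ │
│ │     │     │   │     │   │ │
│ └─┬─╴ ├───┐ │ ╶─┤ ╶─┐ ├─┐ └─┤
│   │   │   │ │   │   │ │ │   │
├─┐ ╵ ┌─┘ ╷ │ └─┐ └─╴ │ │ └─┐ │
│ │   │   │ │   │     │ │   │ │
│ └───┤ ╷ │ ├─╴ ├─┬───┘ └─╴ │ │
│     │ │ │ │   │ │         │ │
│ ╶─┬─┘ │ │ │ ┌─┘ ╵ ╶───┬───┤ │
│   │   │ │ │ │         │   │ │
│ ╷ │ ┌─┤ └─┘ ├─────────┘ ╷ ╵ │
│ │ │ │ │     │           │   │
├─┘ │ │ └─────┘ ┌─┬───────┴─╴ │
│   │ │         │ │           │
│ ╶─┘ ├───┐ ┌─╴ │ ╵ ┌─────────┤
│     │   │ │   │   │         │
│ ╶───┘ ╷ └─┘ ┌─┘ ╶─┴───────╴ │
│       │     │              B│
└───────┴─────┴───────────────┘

Counting corner cells (2 non-opposite passages):
Total corners: 98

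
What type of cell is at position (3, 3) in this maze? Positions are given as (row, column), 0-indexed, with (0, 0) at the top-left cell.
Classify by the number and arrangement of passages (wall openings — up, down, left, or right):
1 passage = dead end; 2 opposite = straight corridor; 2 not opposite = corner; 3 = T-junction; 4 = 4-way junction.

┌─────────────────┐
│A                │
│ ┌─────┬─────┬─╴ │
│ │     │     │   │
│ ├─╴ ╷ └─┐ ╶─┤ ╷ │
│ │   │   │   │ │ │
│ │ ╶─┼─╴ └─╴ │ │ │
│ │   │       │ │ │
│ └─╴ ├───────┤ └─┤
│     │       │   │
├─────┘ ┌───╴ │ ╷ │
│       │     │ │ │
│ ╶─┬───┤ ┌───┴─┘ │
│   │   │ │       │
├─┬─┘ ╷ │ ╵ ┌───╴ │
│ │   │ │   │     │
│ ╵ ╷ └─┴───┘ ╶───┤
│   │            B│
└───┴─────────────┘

Checking cell at (3, 3):
Number of passages: 1
Cell type: dead end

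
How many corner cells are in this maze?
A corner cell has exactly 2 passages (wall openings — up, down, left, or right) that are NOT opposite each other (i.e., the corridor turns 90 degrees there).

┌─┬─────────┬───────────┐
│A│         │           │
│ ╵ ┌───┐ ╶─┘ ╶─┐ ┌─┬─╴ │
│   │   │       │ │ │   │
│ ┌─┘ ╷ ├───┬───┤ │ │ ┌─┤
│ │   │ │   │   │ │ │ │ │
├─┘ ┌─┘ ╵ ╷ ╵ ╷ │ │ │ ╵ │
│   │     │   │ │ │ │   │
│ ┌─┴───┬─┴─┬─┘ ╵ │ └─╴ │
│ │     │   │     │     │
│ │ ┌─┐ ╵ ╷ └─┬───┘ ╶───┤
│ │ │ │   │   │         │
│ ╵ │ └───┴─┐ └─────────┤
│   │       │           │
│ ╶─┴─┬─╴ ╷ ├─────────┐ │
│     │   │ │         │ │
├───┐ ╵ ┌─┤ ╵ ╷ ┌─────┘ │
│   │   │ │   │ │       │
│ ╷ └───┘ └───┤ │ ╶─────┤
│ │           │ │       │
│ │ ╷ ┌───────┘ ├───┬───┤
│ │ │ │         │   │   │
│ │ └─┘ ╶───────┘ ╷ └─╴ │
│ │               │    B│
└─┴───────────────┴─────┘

Counting corner cells (2 non-opposite passages):
Total corners: 59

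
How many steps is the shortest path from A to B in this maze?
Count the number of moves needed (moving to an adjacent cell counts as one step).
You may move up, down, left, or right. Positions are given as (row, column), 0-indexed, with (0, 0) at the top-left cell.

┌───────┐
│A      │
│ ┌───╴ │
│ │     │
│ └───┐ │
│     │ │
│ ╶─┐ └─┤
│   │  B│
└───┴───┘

Using BFS to find shortest path:
Start: (0, 0), End: (3, 3)
Path found:
(0,0) → (1,0) → (2,0) → (2,1) → (2,2) → (3,2) → (3,3)
Number of steps: 6

Solution:

┌───────┐
│A      │
│ ┌───╴ │
│↓│     │
│ └───┐ │
│↳ → ↓│ │
│ ╶─┐ └─┤
│   │↳ B│
└───┴───┘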